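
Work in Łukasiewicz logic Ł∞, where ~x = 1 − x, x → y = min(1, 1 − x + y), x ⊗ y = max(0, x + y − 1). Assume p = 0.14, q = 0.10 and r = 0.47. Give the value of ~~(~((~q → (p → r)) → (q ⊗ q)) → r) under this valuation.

~q = 1 − 0.10 = 0.90
p → r = min(1, 1 − 0.14 + 0.47) = min(1, 1.33) = 1.00
~q → (p → r) = min(1, 1 − 0.90 + 1.00) = min(1, 1.10) = 1.00
q ⊗ q = max(0, 0.10 + 0.10 − 1) = max(0, -0.80) = 0.00
(~q → (p → r)) → (q ⊗ q) = min(1, 1 − 1.00 + 0.00) = min(1, 0.00) = 0.00
~((~q → (p → r)) → (q ⊗ q)) = 1 − 0.00 = 1.00
~((~q → (p → r)) → (q ⊗ q)) → r = min(1, 1 − 1.00 + 0.47) = min(1, 0.47) = 0.47
~(~((~q → (p → r)) → (q ⊗ q)) → r) = 1 − 0.47 = 0.53
~~(~((~q → (p → r)) → (q ⊗ q)) → r) = 1 − 0.53 = 0.47

0.47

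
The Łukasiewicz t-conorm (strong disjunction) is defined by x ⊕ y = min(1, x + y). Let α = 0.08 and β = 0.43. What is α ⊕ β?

0.51

α ⊕ β = min(1, 0.08 + 0.43) = min(1, 0.51) = 0.51
For comparison, the Gödel t-conorm max(x, y) would give 0.43.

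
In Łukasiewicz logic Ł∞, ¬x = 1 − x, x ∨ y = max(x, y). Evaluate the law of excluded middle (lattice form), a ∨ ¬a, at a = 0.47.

0.53

¬a = 1 − 0.47 = 0.53
a ∨ ¬a = max(0.47, 0.53) = 0.53
(The value 0.53 < 1 shows this instance is not satisfied; not a Ł∞-tautology — its value is max(a, 1−a).)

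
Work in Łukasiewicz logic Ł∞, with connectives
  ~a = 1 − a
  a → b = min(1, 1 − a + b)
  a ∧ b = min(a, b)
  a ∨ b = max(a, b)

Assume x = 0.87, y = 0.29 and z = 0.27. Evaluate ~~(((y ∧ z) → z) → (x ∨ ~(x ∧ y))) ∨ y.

0.87

y ∧ z = min(0.29, 0.27) = 0.27
(y ∧ z) → z = min(1, 1 − 0.27 + 0.27) = min(1, 1.00) = 1.00
x ∧ y = min(0.87, 0.29) = 0.29
~(x ∧ y) = 1 − 0.29 = 0.71
x ∨ ~(x ∧ y) = max(0.87, 0.71) = 0.87
((y ∧ z) → z) → (x ∨ ~(x ∧ y)) = min(1, 1 − 1.00 + 0.87) = min(1, 0.87) = 0.87
~(((y ∧ z) → z) → (x ∨ ~(x ∧ y))) = 1 − 0.87 = 0.13
~~(((y ∧ z) → z) → (x ∨ ~(x ∧ y))) = 1 − 0.13 = 0.87
~~(((y ∧ z) → z) → (x ∨ ~(x ∧ y))) ∨ y = max(0.87, 0.29) = 0.87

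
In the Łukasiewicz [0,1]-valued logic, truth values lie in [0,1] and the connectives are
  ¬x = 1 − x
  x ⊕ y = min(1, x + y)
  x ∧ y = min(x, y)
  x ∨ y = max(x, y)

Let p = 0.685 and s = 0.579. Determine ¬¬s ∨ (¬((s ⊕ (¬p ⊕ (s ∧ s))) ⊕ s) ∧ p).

0.579

¬s = 1 − 0.579 = 0.421
¬¬s = 1 − 0.421 = 0.579
¬p = 1 − 0.685 = 0.315
s ∧ s = min(0.579, 0.579) = 0.579
¬p ⊕ (s ∧ s) = min(1, 0.315 + 0.579) = min(1, 0.894) = 0.894
s ⊕ (¬p ⊕ (s ∧ s)) = min(1, 0.579 + 0.894) = min(1, 1.473) = 1.000
(s ⊕ (¬p ⊕ (s ∧ s))) ⊕ s = min(1, 1.000 + 0.579) = min(1, 1.579) = 1.000
¬((s ⊕ (¬p ⊕ (s ∧ s))) ⊕ s) = 1 − 1.000 = 0.000
¬((s ⊕ (¬p ⊕ (s ∧ s))) ⊕ s) ∧ p = min(0.000, 0.685) = 0.000
¬¬s ∨ (¬((s ⊕ (¬p ⊕ (s ∧ s))) ⊕ s) ∧ p) = max(0.579, 0.000) = 0.579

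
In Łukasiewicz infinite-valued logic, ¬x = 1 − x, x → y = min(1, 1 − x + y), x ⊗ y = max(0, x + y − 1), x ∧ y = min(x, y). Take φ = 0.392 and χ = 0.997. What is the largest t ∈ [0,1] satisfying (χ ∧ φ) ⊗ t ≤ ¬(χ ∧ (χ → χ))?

χ ∧ φ = min(0.997, 0.392) = 0.392
So the left factor is χ ∧ φ = 0.392.
χ → χ = min(1, 1 − 0.997 + 0.997) = min(1, 1.000) = 1.000
χ ∧ (χ → χ) = min(0.997, 1.000) = 0.997
¬(χ ∧ (χ → χ)) = 1 − 0.997 = 0.003
So the right-hand bound is ¬(χ ∧ (χ → χ)) = 0.003.
The residuum of the Łukasiewicz t-norm gives the supremum: min(1, 1 − 0.392 + 0.003).
1 − 0.392 + 0.003 = 0.611, so t = min(1, 0.611) = 0.611.
Check: 0.392 ⊗ 0.611 = max(0, 0.003) = 0.003 ≤ 0.003.

0.611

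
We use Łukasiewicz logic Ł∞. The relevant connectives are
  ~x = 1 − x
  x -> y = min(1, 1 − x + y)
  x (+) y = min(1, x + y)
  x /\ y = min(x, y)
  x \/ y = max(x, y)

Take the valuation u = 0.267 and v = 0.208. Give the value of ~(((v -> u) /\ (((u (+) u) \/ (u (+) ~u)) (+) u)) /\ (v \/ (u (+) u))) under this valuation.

0.466

v -> u = min(1, 1 − 0.208 + 0.267) = min(1, 1.059) = 1.000
u (+) u = min(1, 0.267 + 0.267) = min(1, 0.534) = 0.534
~u = 1 − 0.267 = 0.733
u (+) ~u = min(1, 0.267 + 0.733) = min(1, 1.000) = 1.000
(u (+) u) \/ (u (+) ~u) = max(0.534, 1.000) = 1.000
((u (+) u) \/ (u (+) ~u)) (+) u = min(1, 1.000 + 0.267) = min(1, 1.267) = 1.000
(v -> u) /\ (((u (+) u) \/ (u (+) ~u)) (+) u) = min(1.000, 1.000) = 1.000
v \/ (u (+) u) = max(0.208, 0.534) = 0.534
((v -> u) /\ (((u (+) u) \/ (u (+) ~u)) (+) u)) /\ (v \/ (u (+) u)) = min(1.000, 0.534) = 0.534
~(((v -> u) /\ (((u (+) u) \/ (u (+) ~u)) (+) u)) /\ (v \/ (u (+) u))) = 1 − 0.534 = 0.466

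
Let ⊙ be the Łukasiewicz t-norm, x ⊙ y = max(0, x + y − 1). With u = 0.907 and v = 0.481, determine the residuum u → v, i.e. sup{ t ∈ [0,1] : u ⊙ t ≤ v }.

0.574

The residuum of the Łukasiewicz t-norm gives the supremum: min(1, 1 − 0.907 + 0.481).
1 − 0.907 + 0.481 = 0.574, so t = min(1, 0.574) = 0.574.
Check: 0.907 ⊙ 0.574 = max(0, 0.481) = 0.481 ≤ 0.481.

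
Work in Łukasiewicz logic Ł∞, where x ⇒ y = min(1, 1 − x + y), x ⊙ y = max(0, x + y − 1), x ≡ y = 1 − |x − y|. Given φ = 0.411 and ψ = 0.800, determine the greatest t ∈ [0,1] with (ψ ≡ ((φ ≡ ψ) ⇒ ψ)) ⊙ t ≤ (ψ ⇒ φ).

0.811

φ ≡ ψ = 1 − |0.411 − 0.800| = 1 − 0.389 = 0.611
(φ ≡ ψ) ⇒ ψ = min(1, 1 − 0.611 + 0.800) = min(1, 1.189) = 1.000
ψ ≡ ((φ ≡ ψ) ⇒ ψ) = 1 − |0.800 − 1.000| = 1 − 0.200 = 0.800
So the left factor is ψ ≡ ((φ ≡ ψ) ⇒ ψ) = 0.800.
ψ ⇒ φ = min(1, 1 − 0.800 + 0.411) = min(1, 0.611) = 0.611
So the right-hand bound is ψ ⇒ φ = 0.611.
The residuum of the Łukasiewicz t-norm gives the supremum: min(1, 1 − 0.800 + 0.611).
1 − 0.800 + 0.611 = 0.811, so t = min(1, 0.811) = 0.811.
Check: 0.800 ⊙ 0.811 = max(0, 0.611) = 0.611 ≤ 0.611.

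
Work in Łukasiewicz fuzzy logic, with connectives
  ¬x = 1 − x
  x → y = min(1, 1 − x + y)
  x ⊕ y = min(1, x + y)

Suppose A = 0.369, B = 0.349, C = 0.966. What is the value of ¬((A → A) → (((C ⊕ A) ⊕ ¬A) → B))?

0.651

A → A = min(1, 1 − 0.369 + 0.369) = min(1, 1.000) = 1.000
C ⊕ A = min(1, 0.966 + 0.369) = min(1, 1.335) = 1.000
¬A = 1 − 0.369 = 0.631
(C ⊕ A) ⊕ ¬A = min(1, 1.000 + 0.631) = min(1, 1.631) = 1.000
((C ⊕ A) ⊕ ¬A) → B = min(1, 1 − 1.000 + 0.349) = min(1, 0.349) = 0.349
(A → A) → (((C ⊕ A) ⊕ ¬A) → B) = min(1, 1 − 1.000 + 0.349) = min(1, 0.349) = 0.349
¬((A → A) → (((C ⊕ A) ⊕ ¬A) → B)) = 1 − 0.349 = 0.651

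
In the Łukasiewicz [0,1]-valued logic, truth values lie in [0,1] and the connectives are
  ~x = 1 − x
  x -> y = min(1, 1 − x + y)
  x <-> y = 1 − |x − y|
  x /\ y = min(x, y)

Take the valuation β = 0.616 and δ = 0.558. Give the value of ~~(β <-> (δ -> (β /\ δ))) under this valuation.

β /\ δ = min(0.616, 0.558) = 0.558
δ -> (β /\ δ) = min(1, 1 − 0.558 + 0.558) = min(1, 1.000) = 1.000
β <-> (δ -> (β /\ δ)) = 1 − |0.616 − 1.000| = 1 − 0.384 = 0.616
~(β <-> (δ -> (β /\ δ))) = 1 − 0.616 = 0.384
~~(β <-> (δ -> (β /\ δ))) = 1 − 0.384 = 0.616

0.616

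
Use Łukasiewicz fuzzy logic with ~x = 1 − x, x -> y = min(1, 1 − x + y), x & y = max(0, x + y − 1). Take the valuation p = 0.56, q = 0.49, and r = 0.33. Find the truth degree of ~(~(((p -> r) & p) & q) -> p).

p -> r = min(1, 1 − 0.56 + 0.33) = min(1, 0.77) = 0.77
(p -> r) & p = max(0, 0.77 + 0.56 − 1) = max(0, 0.33) = 0.33
((p -> r) & p) & q = max(0, 0.33 + 0.49 − 1) = max(0, -0.18) = 0.00
~(((p -> r) & p) & q) = 1 − 0.00 = 1.00
~(((p -> r) & p) & q) -> p = min(1, 1 − 1.00 + 0.56) = min(1, 0.56) = 0.56
~(~(((p -> r) & p) & q) -> p) = 1 − 0.56 = 0.44

0.44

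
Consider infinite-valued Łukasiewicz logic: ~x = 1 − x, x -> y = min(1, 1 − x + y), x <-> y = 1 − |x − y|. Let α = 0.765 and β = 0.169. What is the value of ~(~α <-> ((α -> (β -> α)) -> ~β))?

0.596

~α = 1 − 0.765 = 0.235
β -> α = min(1, 1 − 0.169 + 0.765) = min(1, 1.596) = 1.000
α -> (β -> α) = min(1, 1 − 0.765 + 1.000) = min(1, 1.235) = 1.000
~β = 1 − 0.169 = 0.831
(α -> (β -> α)) -> ~β = min(1, 1 − 1.000 + 0.831) = min(1, 0.831) = 0.831
~α <-> ((α -> (β -> α)) -> ~β) = 1 − |0.235 − 0.831| = 1 − 0.596 = 0.404
~(~α <-> ((α -> (β -> α)) -> ~β)) = 1 − 0.404 = 0.596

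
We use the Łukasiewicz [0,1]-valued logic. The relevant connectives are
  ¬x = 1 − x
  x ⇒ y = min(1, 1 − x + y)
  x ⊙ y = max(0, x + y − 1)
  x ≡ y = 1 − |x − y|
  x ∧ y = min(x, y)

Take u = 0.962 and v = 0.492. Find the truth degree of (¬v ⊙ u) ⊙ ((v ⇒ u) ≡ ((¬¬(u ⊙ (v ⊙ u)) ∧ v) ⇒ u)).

0.470

¬v = 1 − 0.492 = 0.508
¬v ⊙ u = max(0, 0.508 + 0.962 − 1) = max(0, 0.470) = 0.470
v ⇒ u = min(1, 1 − 0.492 + 0.962) = min(1, 1.470) = 1.000
v ⊙ u = max(0, 0.492 + 0.962 − 1) = max(0, 0.454) = 0.454
u ⊙ (v ⊙ u) = max(0, 0.962 + 0.454 − 1) = max(0, 0.416) = 0.416
¬(u ⊙ (v ⊙ u)) = 1 − 0.416 = 0.584
¬¬(u ⊙ (v ⊙ u)) = 1 − 0.584 = 0.416
¬¬(u ⊙ (v ⊙ u)) ∧ v = min(0.416, 0.492) = 0.416
(¬¬(u ⊙ (v ⊙ u)) ∧ v) ⇒ u = min(1, 1 − 0.416 + 0.962) = min(1, 1.546) = 1.000
(v ⇒ u) ≡ ((¬¬(u ⊙ (v ⊙ u)) ∧ v) ⇒ u) = 1 − |1.000 − 1.000| = 1 − 0.000 = 1.000
(¬v ⊙ u) ⊙ ((v ⇒ u) ≡ ((¬¬(u ⊙ (v ⊙ u)) ∧ v) ⇒ u)) = max(0, 0.470 + 1.000 − 1) = max(0, 0.470) = 0.470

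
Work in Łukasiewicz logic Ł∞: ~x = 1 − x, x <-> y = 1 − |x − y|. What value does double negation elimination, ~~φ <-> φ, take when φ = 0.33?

1.00

~φ = 1 − 0.33 = 0.67
~~φ = 1 − 0.67 = 0.33
~~φ <-> φ = 1 − |0.33 − 0.33| = 1 − 0.00 = 1.00
(As expected: always 1 in Ł∞ since negation is involutive.)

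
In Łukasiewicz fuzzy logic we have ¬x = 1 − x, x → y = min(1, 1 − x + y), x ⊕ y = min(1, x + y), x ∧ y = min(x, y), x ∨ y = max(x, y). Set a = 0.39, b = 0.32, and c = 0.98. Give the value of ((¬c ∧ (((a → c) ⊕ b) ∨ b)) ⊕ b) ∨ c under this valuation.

¬c = 1 − 0.98 = 0.02
a → c = min(1, 1 − 0.39 + 0.98) = min(1, 1.59) = 1.00
(a → c) ⊕ b = min(1, 1.00 + 0.32) = min(1, 1.32) = 1.00
((a → c) ⊕ b) ∨ b = max(1.00, 0.32) = 1.00
¬c ∧ (((a → c) ⊕ b) ∨ b) = min(0.02, 1.00) = 0.02
(¬c ∧ (((a → c) ⊕ b) ∨ b)) ⊕ b = min(1, 0.02 + 0.32) = min(1, 0.34) = 0.34
((¬c ∧ (((a → c) ⊕ b) ∨ b)) ⊕ b) ∨ c = max(0.34, 0.98) = 0.98

0.98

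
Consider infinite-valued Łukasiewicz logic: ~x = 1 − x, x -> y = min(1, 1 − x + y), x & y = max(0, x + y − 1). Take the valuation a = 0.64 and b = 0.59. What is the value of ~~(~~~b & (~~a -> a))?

~b = 1 − 0.59 = 0.41
~~b = 1 − 0.41 = 0.59
~~~b = 1 − 0.59 = 0.41
~a = 1 − 0.64 = 0.36
~~a = 1 − 0.36 = 0.64
~~a -> a = min(1, 1 − 0.64 + 0.64) = min(1, 1.00) = 1.00
~~~b & (~~a -> a) = max(0, 0.41 + 1.00 − 1) = max(0, 0.41) = 0.41
~(~~~b & (~~a -> a)) = 1 − 0.41 = 0.59
~~(~~~b & (~~a -> a)) = 1 − 0.59 = 0.41

0.41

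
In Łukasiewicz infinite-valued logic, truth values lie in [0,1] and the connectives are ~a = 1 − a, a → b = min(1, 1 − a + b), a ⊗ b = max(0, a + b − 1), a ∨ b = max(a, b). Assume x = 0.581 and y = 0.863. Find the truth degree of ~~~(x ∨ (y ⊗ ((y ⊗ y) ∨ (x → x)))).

y ⊗ y = max(0, 0.863 + 0.863 − 1) = max(0, 0.726) = 0.726
x → x = min(1, 1 − 0.581 + 0.581) = min(1, 1.000) = 1.000
(y ⊗ y) ∨ (x → x) = max(0.726, 1.000) = 1.000
y ⊗ ((y ⊗ y) ∨ (x → x)) = max(0, 0.863 + 1.000 − 1) = max(0, 0.863) = 0.863
x ∨ (y ⊗ ((y ⊗ y) ∨ (x → x))) = max(0.581, 0.863) = 0.863
~(x ∨ (y ⊗ ((y ⊗ y) ∨ (x → x)))) = 1 − 0.863 = 0.137
~~(x ∨ (y ⊗ ((y ⊗ y) ∨ (x → x)))) = 1 − 0.137 = 0.863
~~~(x ∨ (y ⊗ ((y ⊗ y) ∨ (x → x)))) = 1 − 0.863 = 0.137

0.137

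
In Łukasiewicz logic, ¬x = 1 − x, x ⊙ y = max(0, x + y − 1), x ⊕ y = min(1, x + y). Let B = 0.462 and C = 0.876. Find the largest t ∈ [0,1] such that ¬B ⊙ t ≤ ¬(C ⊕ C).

0.462

¬B = 1 − 0.462 = 0.538
So the left factor is ¬B = 0.538.
C ⊕ C = min(1, 0.876 + 0.876) = min(1, 1.752) = 1.000
¬(C ⊕ C) = 1 − 1.000 = 0.000
So the right-hand bound is ¬(C ⊕ C) = 0.000.
The residuum of the Łukasiewicz t-norm gives the supremum: min(1, 1 − 0.538 + 0.000).
1 − 0.538 + 0.000 = 0.462, so t = min(1, 0.462) = 0.462.
Check: 0.538 ⊙ 0.462 = max(0, 0.000) = 0.000 ≤ 0.000.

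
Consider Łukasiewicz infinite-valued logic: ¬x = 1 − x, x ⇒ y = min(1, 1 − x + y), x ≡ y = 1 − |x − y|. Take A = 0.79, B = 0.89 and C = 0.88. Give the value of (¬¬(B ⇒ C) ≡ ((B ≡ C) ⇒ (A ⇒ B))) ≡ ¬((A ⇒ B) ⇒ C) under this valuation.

B ⇒ C = min(1, 1 − 0.89 + 0.88) = min(1, 0.99) = 0.99
¬(B ⇒ C) = 1 − 0.99 = 0.01
¬¬(B ⇒ C) = 1 − 0.01 = 0.99
B ≡ C = 1 − |0.89 − 0.88| = 1 − 0.01 = 0.99
A ⇒ B = min(1, 1 − 0.79 + 0.89) = min(1, 1.10) = 1.00
(B ≡ C) ⇒ (A ⇒ B) = min(1, 1 − 0.99 + 1.00) = min(1, 1.01) = 1.00
¬¬(B ⇒ C) ≡ ((B ≡ C) ⇒ (A ⇒ B)) = 1 − |0.99 − 1.00| = 1 − 0.01 = 0.99
(A ⇒ B) ⇒ C = min(1, 1 − 1.00 + 0.88) = min(1, 0.88) = 0.88
¬((A ⇒ B) ⇒ C) = 1 − 0.88 = 0.12
(¬¬(B ⇒ C) ≡ ((B ≡ C) ⇒ (A ⇒ B))) ≡ ¬((A ⇒ B) ⇒ C) = 1 − |0.99 − 0.12| = 1 − 0.87 = 0.13

0.13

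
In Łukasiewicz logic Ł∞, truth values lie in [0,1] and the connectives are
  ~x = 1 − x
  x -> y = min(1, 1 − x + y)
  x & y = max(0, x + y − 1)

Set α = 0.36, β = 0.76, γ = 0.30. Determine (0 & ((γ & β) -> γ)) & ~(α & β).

γ & β = max(0, 0.30 + 0.76 − 1) = max(0, 0.06) = 0.06
(γ & β) -> γ = min(1, 1 − 0.06 + 0.30) = min(1, 1.24) = 1.00
0 & ((γ & β) -> γ) = max(0, 0.00 + 1.00 − 1) = max(0, 0.00) = 0.00
α & β = max(0, 0.36 + 0.76 − 1) = max(0, 0.12) = 0.12
~(α & β) = 1 − 0.12 = 0.88
(0 & ((γ & β) -> γ)) & ~(α & β) = max(0, 0.00 + 0.88 − 1) = max(0, -0.12) = 0.00

0.00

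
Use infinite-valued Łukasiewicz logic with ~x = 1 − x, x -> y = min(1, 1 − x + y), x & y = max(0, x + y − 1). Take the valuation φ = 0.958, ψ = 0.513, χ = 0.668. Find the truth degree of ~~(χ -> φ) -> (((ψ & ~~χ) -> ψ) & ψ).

χ -> φ = min(1, 1 − 0.668 + 0.958) = min(1, 1.290) = 1.000
~(χ -> φ) = 1 − 1.000 = 0.000
~~(χ -> φ) = 1 − 0.000 = 1.000
~χ = 1 − 0.668 = 0.332
~~χ = 1 − 0.332 = 0.668
ψ & ~~χ = max(0, 0.513 + 0.668 − 1) = max(0, 0.181) = 0.181
(ψ & ~~χ) -> ψ = min(1, 1 − 0.181 + 0.513) = min(1, 1.332) = 1.000
((ψ & ~~χ) -> ψ) & ψ = max(0, 1.000 + 0.513 − 1) = max(0, 0.513) = 0.513
~~(χ -> φ) -> (((ψ & ~~χ) -> ψ) & ψ) = min(1, 1 − 1.000 + 0.513) = min(1, 0.513) = 0.513

0.513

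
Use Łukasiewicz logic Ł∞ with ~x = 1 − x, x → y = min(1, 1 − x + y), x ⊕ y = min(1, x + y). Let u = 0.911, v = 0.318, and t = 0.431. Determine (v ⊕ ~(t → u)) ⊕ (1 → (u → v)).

0.725

t → u = min(1, 1 − 0.431 + 0.911) = min(1, 1.480) = 1.000
~(t → u) = 1 − 1.000 = 0.000
v ⊕ ~(t → u) = min(1, 0.318 + 0.000) = min(1, 0.318) = 0.318
u → v = min(1, 1 − 0.911 + 0.318) = min(1, 0.407) = 0.407
1 → (u → v) = min(1, 1 − 1.000 + 0.407) = min(1, 0.407) = 0.407
(v ⊕ ~(t → u)) ⊕ (1 → (u → v)) = min(1, 0.318 + 0.407) = min(1, 0.725) = 0.725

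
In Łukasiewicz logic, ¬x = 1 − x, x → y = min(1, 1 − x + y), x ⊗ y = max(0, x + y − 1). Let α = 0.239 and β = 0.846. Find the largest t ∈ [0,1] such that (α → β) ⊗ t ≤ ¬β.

0.154

α → β = min(1, 1 − 0.239 + 0.846) = min(1, 1.607) = 1.000
So the left factor is α → β = 1.000.
¬β = 1 − 0.846 = 0.154
So the right-hand bound is ¬β = 0.154.
The residuum of the Łukasiewicz t-norm gives the supremum: min(1, 1 − 1.000 + 0.154).
1 − 1.000 + 0.154 = 0.154, so t = min(1, 0.154) = 0.154.
Check: 1.000 ⊗ 0.154 = max(0, 0.154) = 0.154 ≤ 0.154.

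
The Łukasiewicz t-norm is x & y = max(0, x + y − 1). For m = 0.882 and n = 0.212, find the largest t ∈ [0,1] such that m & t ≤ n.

The residuum of the Łukasiewicz t-norm gives the supremum: min(1, 1 − 0.882 + 0.212).
1 − 0.882 + 0.212 = 0.330, so t = min(1, 0.330) = 0.330.
Check: 0.882 & 0.330 = max(0, 0.212) = 0.212 ≤ 0.212.

0.330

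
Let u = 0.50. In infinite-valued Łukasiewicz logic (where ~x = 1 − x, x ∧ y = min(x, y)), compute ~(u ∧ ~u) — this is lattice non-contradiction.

~u = 1 − 0.50 = 0.50
u ∧ ~u = min(0.50, 0.50) = 0.50
~(u ∧ ~u) = 1 − 0.50 = 0.50
(The value 0.50 < 1 shows this instance is not satisfied; not a Ł∞-tautology — its value is 1 − min(a, 1−a).)

0.50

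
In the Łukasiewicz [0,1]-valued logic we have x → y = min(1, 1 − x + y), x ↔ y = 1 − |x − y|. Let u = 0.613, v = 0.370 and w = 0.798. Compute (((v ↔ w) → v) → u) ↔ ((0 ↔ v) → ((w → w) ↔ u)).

0.832

v ↔ w = 1 − |0.370 − 0.798| = 1 − 0.428 = 0.572
(v ↔ w) → v = min(1, 1 − 0.572 + 0.370) = min(1, 0.798) = 0.798
((v ↔ w) → v) → u = min(1, 1 − 0.798 + 0.613) = min(1, 0.815) = 0.815
0 ↔ v = 1 − |0.000 − 0.370| = 1 − 0.370 = 0.630
w → w = min(1, 1 − 0.798 + 0.798) = min(1, 1.000) = 1.000
(w → w) ↔ u = 1 − |1.000 − 0.613| = 1 − 0.387 = 0.613
(0 ↔ v) → ((w → w) ↔ u) = min(1, 1 − 0.630 + 0.613) = min(1, 0.983) = 0.983
(((v ↔ w) → v) → u) ↔ ((0 ↔ v) → ((w → w) ↔ u)) = 1 − |0.815 − 0.983| = 1 − 0.168 = 0.832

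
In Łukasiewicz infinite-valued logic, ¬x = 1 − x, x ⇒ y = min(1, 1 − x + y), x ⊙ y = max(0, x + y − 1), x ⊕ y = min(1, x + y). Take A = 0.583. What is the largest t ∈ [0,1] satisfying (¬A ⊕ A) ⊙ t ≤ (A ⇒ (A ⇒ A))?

¬A = 1 − 0.583 = 0.417
¬A ⊕ A = min(1, 0.417 + 0.583) = min(1, 1.000) = 1.000
So the left factor is ¬A ⊕ A = 1.000.
A ⇒ A = min(1, 1 − 0.583 + 0.583) = min(1, 1.000) = 1.000
A ⇒ (A ⇒ A) = min(1, 1 − 0.583 + 1.000) = min(1, 1.417) = 1.000
So the right-hand bound is A ⇒ (A ⇒ A) = 1.000.
The residuum of the Łukasiewicz t-norm gives the supremum: min(1, 1 − 1.000 + 1.000).
1 − 1.000 + 1.000 = 1.000, so t = min(1, 1.000) = 1.000.
Check: 1.000 ⊙ 1.000 = max(0, 1.000) = 1.000 ≤ 1.000.

1.000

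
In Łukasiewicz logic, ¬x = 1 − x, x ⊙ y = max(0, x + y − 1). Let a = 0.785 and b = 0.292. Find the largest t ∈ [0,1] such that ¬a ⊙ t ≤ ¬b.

1.000

¬a = 1 − 0.785 = 0.215
So the left factor is ¬a = 0.215.
¬b = 1 − 0.292 = 0.708
So the right-hand bound is ¬b = 0.708.
The residuum of the Łukasiewicz t-norm gives the supremum: min(1, 1 − 0.215 + 0.708).
1 − 0.215 + 0.708 = 1.493, so t = min(1, 1.493) = 1.000.
Check: 0.215 ⊙ 1.000 = max(0, 0.215) = 0.215 ≤ 0.708.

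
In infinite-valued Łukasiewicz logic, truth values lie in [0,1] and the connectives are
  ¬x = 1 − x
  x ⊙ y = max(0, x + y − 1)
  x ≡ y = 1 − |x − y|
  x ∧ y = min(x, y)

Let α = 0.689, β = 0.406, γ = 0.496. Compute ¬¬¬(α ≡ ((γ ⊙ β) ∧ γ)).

0.689

γ ⊙ β = max(0, 0.496 + 0.406 − 1) = max(0, -0.098) = 0.000
(γ ⊙ β) ∧ γ = min(0.000, 0.496) = 0.000
α ≡ ((γ ⊙ β) ∧ γ) = 1 − |0.689 − 0.000| = 1 − 0.689 = 0.311
¬(α ≡ ((γ ⊙ β) ∧ γ)) = 1 − 0.311 = 0.689
¬¬(α ≡ ((γ ⊙ β) ∧ γ)) = 1 − 0.689 = 0.311
¬¬¬(α ≡ ((γ ⊙ β) ∧ γ)) = 1 − 0.311 = 0.689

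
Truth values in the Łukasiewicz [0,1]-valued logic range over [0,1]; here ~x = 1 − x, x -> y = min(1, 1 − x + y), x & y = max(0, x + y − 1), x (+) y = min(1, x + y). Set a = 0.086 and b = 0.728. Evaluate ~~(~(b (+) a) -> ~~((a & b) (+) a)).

0.900

b (+) a = min(1, 0.728 + 0.086) = min(1, 0.814) = 0.814
~(b (+) a) = 1 − 0.814 = 0.186
a & b = max(0, 0.086 + 0.728 − 1) = max(0, -0.186) = 0.000
(a & b) (+) a = min(1, 0.000 + 0.086) = min(1, 0.086) = 0.086
~((a & b) (+) a) = 1 − 0.086 = 0.914
~~((a & b) (+) a) = 1 − 0.914 = 0.086
~(b (+) a) -> ~~((a & b) (+) a) = min(1, 1 − 0.186 + 0.086) = min(1, 0.900) = 0.900
~(~(b (+) a) -> ~~((a & b) (+) a)) = 1 − 0.900 = 0.100
~~(~(b (+) a) -> ~~((a & b) (+) a)) = 1 − 0.100 = 0.900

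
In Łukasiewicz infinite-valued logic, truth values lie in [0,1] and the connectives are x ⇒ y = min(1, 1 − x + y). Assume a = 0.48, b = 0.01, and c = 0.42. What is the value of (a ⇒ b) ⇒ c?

0.89

a ⇒ b = min(1, 1 − 0.48 + 0.01) = min(1, 0.53) = 0.53
(a ⇒ b) ⇒ c = min(1, 1 − 0.53 + 0.42) = min(1, 0.89) = 0.89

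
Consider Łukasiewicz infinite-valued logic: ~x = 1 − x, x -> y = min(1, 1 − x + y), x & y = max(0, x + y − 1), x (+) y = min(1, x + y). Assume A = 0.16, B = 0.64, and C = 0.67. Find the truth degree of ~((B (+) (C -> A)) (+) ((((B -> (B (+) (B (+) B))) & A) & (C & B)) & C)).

0.00

C -> A = min(1, 1 − 0.67 + 0.16) = min(1, 0.49) = 0.49
B (+) (C -> A) = min(1, 0.64 + 0.49) = min(1, 1.13) = 1.00
B (+) B = min(1, 0.64 + 0.64) = min(1, 1.28) = 1.00
B (+) (B (+) B) = min(1, 0.64 + 1.00) = min(1, 1.64) = 1.00
B -> (B (+) (B (+) B)) = min(1, 1 − 0.64 + 1.00) = min(1, 1.36) = 1.00
(B -> (B (+) (B (+) B))) & A = max(0, 1.00 + 0.16 − 1) = max(0, 0.16) = 0.16
C & B = max(0, 0.67 + 0.64 − 1) = max(0, 0.31) = 0.31
((B -> (B (+) (B (+) B))) & A) & (C & B) = max(0, 0.16 + 0.31 − 1) = max(0, -0.53) = 0.00
(((B -> (B (+) (B (+) B))) & A) & (C & B)) & C = max(0, 0.00 + 0.67 − 1) = max(0, -0.33) = 0.00
(B (+) (C -> A)) (+) ((((B -> (B (+) (B (+) B))) & A) & (C & B)) & C) = min(1, 1.00 + 0.00) = min(1, 1.00) = 1.00
~((B (+) (C -> A)) (+) ((((B -> (B (+) (B (+) B))) & A) & (C & B)) & C)) = 1 − 1.00 = 0.00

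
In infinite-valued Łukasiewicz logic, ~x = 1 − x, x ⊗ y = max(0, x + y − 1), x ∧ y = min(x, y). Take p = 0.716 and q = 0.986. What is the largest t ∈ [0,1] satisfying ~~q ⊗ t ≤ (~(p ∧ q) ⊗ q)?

~q = 1 − 0.986 = 0.014
~~q = 1 − 0.014 = 0.986
So the left factor is ~~q = 0.986.
p ∧ q = min(0.716, 0.986) = 0.716
~(p ∧ q) = 1 − 0.716 = 0.284
~(p ∧ q) ⊗ q = max(0, 0.284 + 0.986 − 1) = max(0, 0.270) = 0.270
So the right-hand bound is ~(p ∧ q) ⊗ q = 0.270.
The residuum of the Łukasiewicz t-norm gives the supremum: min(1, 1 − 0.986 + 0.270).
1 − 0.986 + 0.270 = 0.284, so t = min(1, 0.284) = 0.284.
Check: 0.986 ⊗ 0.284 = max(0, 0.270) = 0.270 ≤ 0.270.

0.284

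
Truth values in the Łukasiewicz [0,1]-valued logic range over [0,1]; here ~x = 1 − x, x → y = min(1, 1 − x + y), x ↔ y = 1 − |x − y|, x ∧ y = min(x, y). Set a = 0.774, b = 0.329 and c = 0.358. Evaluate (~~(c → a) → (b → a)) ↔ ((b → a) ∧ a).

0.774

c → a = min(1, 1 − 0.358 + 0.774) = min(1, 1.416) = 1.000
~(c → a) = 1 − 1.000 = 0.000
~~(c → a) = 1 − 0.000 = 1.000
b → a = min(1, 1 − 0.329 + 0.774) = min(1, 1.445) = 1.000
~~(c → a) → (b → a) = min(1, 1 − 1.000 + 1.000) = min(1, 1.000) = 1.000
(b → a) ∧ a = min(1.000, 0.774) = 0.774
(~~(c → a) → (b → a)) ↔ ((b → a) ∧ a) = 1 − |1.000 − 0.774| = 1 − 0.226 = 0.774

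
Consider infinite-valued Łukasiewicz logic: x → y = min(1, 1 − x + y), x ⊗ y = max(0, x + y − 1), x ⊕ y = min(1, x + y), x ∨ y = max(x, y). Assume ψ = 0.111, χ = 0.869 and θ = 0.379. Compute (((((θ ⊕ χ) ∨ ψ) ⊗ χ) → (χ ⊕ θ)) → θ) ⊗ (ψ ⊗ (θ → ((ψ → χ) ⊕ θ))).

θ ⊕ χ = min(1, 0.379 + 0.869) = min(1, 1.248) = 1.000
(θ ⊕ χ) ∨ ψ = max(1.000, 0.111) = 1.000
((θ ⊕ χ) ∨ ψ) ⊗ χ = max(0, 1.000 + 0.869 − 1) = max(0, 0.869) = 0.869
χ ⊕ θ = min(1, 0.869 + 0.379) = min(1, 1.248) = 1.000
(((θ ⊕ χ) ∨ ψ) ⊗ χ) → (χ ⊕ θ) = min(1, 1 − 0.869 + 1.000) = min(1, 1.131) = 1.000
((((θ ⊕ χ) ∨ ψ) ⊗ χ) → (χ ⊕ θ)) → θ = min(1, 1 − 1.000 + 0.379) = min(1, 0.379) = 0.379
ψ → χ = min(1, 1 − 0.111 + 0.869) = min(1, 1.758) = 1.000
(ψ → χ) ⊕ θ = min(1, 1.000 + 0.379) = min(1, 1.379) = 1.000
θ → ((ψ → χ) ⊕ θ) = min(1, 1 − 0.379 + 1.000) = min(1, 1.621) = 1.000
ψ ⊗ (θ → ((ψ → χ) ⊕ θ)) = max(0, 0.111 + 1.000 − 1) = max(0, 0.111) = 0.111
(((((θ ⊕ χ) ∨ ψ) ⊗ χ) → (χ ⊕ θ)) → θ) ⊗ (ψ ⊗ (θ → ((ψ → χ) ⊕ θ))) = max(0, 0.379 + 0.111 − 1) = max(0, -0.510) = 0.000

0.000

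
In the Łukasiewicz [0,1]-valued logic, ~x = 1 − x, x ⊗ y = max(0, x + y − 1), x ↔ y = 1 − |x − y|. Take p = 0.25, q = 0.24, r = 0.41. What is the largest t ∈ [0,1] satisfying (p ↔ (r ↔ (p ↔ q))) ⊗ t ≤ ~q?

0.93

p ↔ q = 1 − |0.25 − 0.24| = 1 − 0.01 = 0.99
r ↔ (p ↔ q) = 1 − |0.41 − 0.99| = 1 − 0.58 = 0.42
p ↔ (r ↔ (p ↔ q)) = 1 − |0.25 − 0.42| = 1 − 0.17 = 0.83
So the left factor is p ↔ (r ↔ (p ↔ q)) = 0.83.
~q = 1 − 0.24 = 0.76
So the right-hand bound is ~q = 0.76.
The residuum of the Łukasiewicz t-norm gives the supremum: min(1, 1 − 0.83 + 0.76).
1 − 0.83 + 0.76 = 0.93, so t = min(1, 0.93) = 0.93.
Check: 0.83 ⊗ 0.93 = max(0, 0.76) = 0.76 ≤ 0.76.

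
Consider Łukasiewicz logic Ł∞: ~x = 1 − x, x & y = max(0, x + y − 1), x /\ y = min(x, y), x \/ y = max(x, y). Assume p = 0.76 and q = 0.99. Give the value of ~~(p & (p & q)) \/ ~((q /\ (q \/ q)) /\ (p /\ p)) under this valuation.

p & q = max(0, 0.76 + 0.99 − 1) = max(0, 0.75) = 0.75
p & (p & q) = max(0, 0.76 + 0.75 − 1) = max(0, 0.51) = 0.51
~(p & (p & q)) = 1 − 0.51 = 0.49
~~(p & (p & q)) = 1 − 0.49 = 0.51
q \/ q = max(0.99, 0.99) = 0.99
q /\ (q \/ q) = min(0.99, 0.99) = 0.99
p /\ p = min(0.76, 0.76) = 0.76
(q /\ (q \/ q)) /\ (p /\ p) = min(0.99, 0.76) = 0.76
~((q /\ (q \/ q)) /\ (p /\ p)) = 1 − 0.76 = 0.24
~~(p & (p & q)) \/ ~((q /\ (q \/ q)) /\ (p /\ p)) = max(0.51, 0.24) = 0.51

0.51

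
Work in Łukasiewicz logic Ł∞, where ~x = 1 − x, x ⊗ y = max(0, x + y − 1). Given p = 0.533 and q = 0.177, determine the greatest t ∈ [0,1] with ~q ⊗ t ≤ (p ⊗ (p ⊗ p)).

~q = 1 − 0.177 = 0.823
So the left factor is ~q = 0.823.
p ⊗ p = max(0, 0.533 + 0.533 − 1) = max(0, 0.066) = 0.066
p ⊗ (p ⊗ p) = max(0, 0.533 + 0.066 − 1) = max(0, -0.401) = 0.000
So the right-hand bound is p ⊗ (p ⊗ p) = 0.000.
The residuum of the Łukasiewicz t-norm gives the supremum: min(1, 1 − 0.823 + 0.000).
1 − 0.823 + 0.000 = 0.177, so t = min(1, 0.177) = 0.177.
Check: 0.823 ⊗ 0.177 = max(0, 0.000) = 0.000 ≤ 0.000.

0.177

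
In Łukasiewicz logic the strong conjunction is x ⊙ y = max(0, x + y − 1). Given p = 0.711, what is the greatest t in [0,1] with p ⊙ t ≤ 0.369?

0.658

The residuum of the Łukasiewicz t-norm gives the supremum: min(1, 1 − 0.711 + 0.369).
1 − 0.711 + 0.369 = 0.658, so t = min(1, 0.658) = 0.658.
Check: 0.711 ⊙ 0.658 = max(0, 0.369) = 0.369 ≤ 0.369.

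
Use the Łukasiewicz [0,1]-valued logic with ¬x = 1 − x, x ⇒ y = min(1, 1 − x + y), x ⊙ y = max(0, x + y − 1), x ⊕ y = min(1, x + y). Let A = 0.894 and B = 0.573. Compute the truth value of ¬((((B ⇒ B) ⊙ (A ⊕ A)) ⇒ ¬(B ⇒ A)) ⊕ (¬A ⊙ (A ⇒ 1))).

B ⇒ B = min(1, 1 − 0.573 + 0.573) = min(1, 1.000) = 1.000
A ⊕ A = min(1, 0.894 + 0.894) = min(1, 1.788) = 1.000
(B ⇒ B) ⊙ (A ⊕ A) = max(0, 1.000 + 1.000 − 1) = max(0, 1.000) = 1.000
B ⇒ A = min(1, 1 − 0.573 + 0.894) = min(1, 1.321) = 1.000
¬(B ⇒ A) = 1 − 1.000 = 0.000
((B ⇒ B) ⊙ (A ⊕ A)) ⇒ ¬(B ⇒ A) = min(1, 1 − 1.000 + 0.000) = min(1, 0.000) = 0.000
¬A = 1 − 0.894 = 0.106
A ⇒ 1 = min(1, 1 − 0.894 + 1.000) = min(1, 1.106) = 1.000
¬A ⊙ (A ⇒ 1) = max(0, 0.106 + 1.000 − 1) = max(0, 0.106) = 0.106
(((B ⇒ B) ⊙ (A ⊕ A)) ⇒ ¬(B ⇒ A)) ⊕ (¬A ⊙ (A ⇒ 1)) = min(1, 0.000 + 0.106) = min(1, 0.106) = 0.106
¬((((B ⇒ B) ⊙ (A ⊕ A)) ⇒ ¬(B ⇒ A)) ⊕ (¬A ⊙ (A ⇒ 1))) = 1 − 0.106 = 0.894

0.894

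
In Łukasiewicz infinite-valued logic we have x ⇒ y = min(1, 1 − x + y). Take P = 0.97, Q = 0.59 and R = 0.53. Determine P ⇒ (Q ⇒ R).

Q ⇒ R = min(1, 1 − 0.59 + 0.53) = min(1, 0.94) = 0.94
P ⇒ (Q ⇒ R) = min(1, 1 − 0.97 + 0.94) = min(1, 0.97) = 0.97

0.97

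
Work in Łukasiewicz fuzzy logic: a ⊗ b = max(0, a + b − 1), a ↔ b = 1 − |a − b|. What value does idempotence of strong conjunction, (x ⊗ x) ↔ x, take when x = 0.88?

x ⊗ x = max(0, 0.88 + 0.88 − 1) = max(0, 0.76) = 0.76
(x ⊗ x) ↔ x = 1 − |0.76 − 0.88| = 1 − 0.12 = 0.88
(The value 0.88 < 1 shows this instance is not satisfied; fails in Ł∞ since a ⊗ a = max(0, 2a−1) ≠ a in general.)

0.88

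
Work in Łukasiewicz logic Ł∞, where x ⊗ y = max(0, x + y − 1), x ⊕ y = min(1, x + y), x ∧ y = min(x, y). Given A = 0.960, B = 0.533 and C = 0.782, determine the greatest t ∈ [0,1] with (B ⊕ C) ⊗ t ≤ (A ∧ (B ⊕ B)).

0.960

B ⊕ C = min(1, 0.533 + 0.782) = min(1, 1.315) = 1.000
So the left factor is B ⊕ C = 1.000.
B ⊕ B = min(1, 0.533 + 0.533) = min(1, 1.066) = 1.000
A ∧ (B ⊕ B) = min(0.960, 1.000) = 0.960
So the right-hand bound is A ∧ (B ⊕ B) = 0.960.
The residuum of the Łukasiewicz t-norm gives the supremum: min(1, 1 − 1.000 + 0.960).
1 − 1.000 + 0.960 = 0.960, so t = min(1, 0.960) = 0.960.
Check: 1.000 ⊗ 0.960 = max(0, 0.960) = 0.960 ≤ 0.960.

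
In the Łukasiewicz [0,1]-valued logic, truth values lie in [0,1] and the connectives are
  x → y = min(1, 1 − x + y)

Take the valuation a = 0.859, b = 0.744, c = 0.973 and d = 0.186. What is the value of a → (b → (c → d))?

c → d = min(1, 1 − 0.973 + 0.186) = min(1, 0.213) = 0.213
b → (c → d) = min(1, 1 − 0.744 + 0.213) = min(1, 0.469) = 0.469
a → (b → (c → d)) = min(1, 1 − 0.859 + 0.469) = min(1, 0.610) = 0.610

0.610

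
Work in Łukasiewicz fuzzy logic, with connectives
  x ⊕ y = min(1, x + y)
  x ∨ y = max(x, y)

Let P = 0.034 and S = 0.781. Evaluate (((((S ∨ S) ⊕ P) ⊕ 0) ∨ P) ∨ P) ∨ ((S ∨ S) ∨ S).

S ∨ S = max(0.781, 0.781) = 0.781
(S ∨ S) ⊕ P = min(1, 0.781 + 0.034) = min(1, 0.815) = 0.815
((S ∨ S) ⊕ P) ⊕ 0 = min(1, 0.815 + 0.000) = min(1, 0.815) = 0.815
(((S ∨ S) ⊕ P) ⊕ 0) ∨ P = max(0.815, 0.034) = 0.815
((((S ∨ S) ⊕ P) ⊕ 0) ∨ P) ∨ P = max(0.815, 0.034) = 0.815
(S ∨ S) ∨ S = max(0.781, 0.781) = 0.781
(((((S ∨ S) ⊕ P) ⊕ 0) ∨ P) ∨ P) ∨ ((S ∨ S) ∨ S) = max(0.815, 0.781) = 0.815

0.815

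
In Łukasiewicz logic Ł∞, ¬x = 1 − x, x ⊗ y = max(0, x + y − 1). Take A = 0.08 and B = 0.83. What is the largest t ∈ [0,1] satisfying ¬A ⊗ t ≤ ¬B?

¬A = 1 − 0.08 = 0.92
So the left factor is ¬A = 0.92.
¬B = 1 − 0.83 = 0.17
So the right-hand bound is ¬B = 0.17.
The residuum of the Łukasiewicz t-norm gives the supremum: min(1, 1 − 0.92 + 0.17).
1 − 0.92 + 0.17 = 0.25, so t = min(1, 0.25) = 0.25.
Check: 0.92 ⊗ 0.25 = max(0, 0.17) = 0.17 ≤ 0.17.

0.25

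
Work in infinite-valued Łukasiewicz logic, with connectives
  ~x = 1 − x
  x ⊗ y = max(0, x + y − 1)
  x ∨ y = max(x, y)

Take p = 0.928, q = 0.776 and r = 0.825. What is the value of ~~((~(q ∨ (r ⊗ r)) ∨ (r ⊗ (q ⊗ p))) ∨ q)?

0.776

r ⊗ r = max(0, 0.825 + 0.825 − 1) = max(0, 0.650) = 0.650
q ∨ (r ⊗ r) = max(0.776, 0.650) = 0.776
~(q ∨ (r ⊗ r)) = 1 − 0.776 = 0.224
q ⊗ p = max(0, 0.776 + 0.928 − 1) = max(0, 0.704) = 0.704
r ⊗ (q ⊗ p) = max(0, 0.825 + 0.704 − 1) = max(0, 0.529) = 0.529
~(q ∨ (r ⊗ r)) ∨ (r ⊗ (q ⊗ p)) = max(0.224, 0.529) = 0.529
(~(q ∨ (r ⊗ r)) ∨ (r ⊗ (q ⊗ p))) ∨ q = max(0.529, 0.776) = 0.776
~((~(q ∨ (r ⊗ r)) ∨ (r ⊗ (q ⊗ p))) ∨ q) = 1 − 0.776 = 0.224
~~((~(q ∨ (r ⊗ r)) ∨ (r ⊗ (q ⊗ p))) ∨ q) = 1 − 0.224 = 0.776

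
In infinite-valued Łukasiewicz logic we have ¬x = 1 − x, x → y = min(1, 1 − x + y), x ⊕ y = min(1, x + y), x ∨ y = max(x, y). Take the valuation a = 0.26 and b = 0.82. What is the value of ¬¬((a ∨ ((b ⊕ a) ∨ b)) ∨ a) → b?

b ⊕ a = min(1, 0.82 + 0.26) = min(1, 1.08) = 1.00
(b ⊕ a) ∨ b = max(1.00, 0.82) = 1.00
a ∨ ((b ⊕ a) ∨ b) = max(0.26, 1.00) = 1.00
(a ∨ ((b ⊕ a) ∨ b)) ∨ a = max(1.00, 0.26) = 1.00
¬((a ∨ ((b ⊕ a) ∨ b)) ∨ a) = 1 − 1.00 = 0.00
¬¬((a ∨ ((b ⊕ a) ∨ b)) ∨ a) = 1 − 0.00 = 1.00
¬¬((a ∨ ((b ⊕ a) ∨ b)) ∨ a) → b = min(1, 1 − 1.00 + 0.82) = min(1, 0.82) = 0.82

0.82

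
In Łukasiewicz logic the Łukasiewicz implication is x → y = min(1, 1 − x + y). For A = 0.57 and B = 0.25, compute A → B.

A → B = min(1, 1 − 0.57 + 0.25) = min(1, 0.68) = 0.68
For comparison, the Gödel implication (1 if x ≤ y else y) would give 0.25.

0.68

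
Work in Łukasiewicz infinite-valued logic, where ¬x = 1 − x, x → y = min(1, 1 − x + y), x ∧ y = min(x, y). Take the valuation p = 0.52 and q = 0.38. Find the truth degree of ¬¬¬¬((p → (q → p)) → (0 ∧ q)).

q → p = min(1, 1 − 0.38 + 0.52) = min(1, 1.14) = 1.00
p → (q → p) = min(1, 1 − 0.52 + 1.00) = min(1, 1.48) = 1.00
0 ∧ q = min(0.00, 0.38) = 0.00
(p → (q → p)) → (0 ∧ q) = min(1, 1 − 1.00 + 0.00) = min(1, 0.00) = 0.00
¬((p → (q → p)) → (0 ∧ q)) = 1 − 0.00 = 1.00
¬¬((p → (q → p)) → (0 ∧ q)) = 1 − 1.00 = 0.00
¬¬¬((p → (q → p)) → (0 ∧ q)) = 1 − 0.00 = 1.00
¬¬¬¬((p → (q → p)) → (0 ∧ q)) = 1 − 1.00 = 0.00

0.00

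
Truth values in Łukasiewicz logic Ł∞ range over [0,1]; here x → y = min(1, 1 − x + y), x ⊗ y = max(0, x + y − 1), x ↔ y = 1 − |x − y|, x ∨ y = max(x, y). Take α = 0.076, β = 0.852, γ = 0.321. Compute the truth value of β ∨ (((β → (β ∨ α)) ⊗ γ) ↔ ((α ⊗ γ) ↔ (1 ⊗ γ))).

β ∨ α = max(0.852, 0.076) = 0.852
β → (β ∨ α) = min(1, 1 − 0.852 + 0.852) = min(1, 1.000) = 1.000
(β → (β ∨ α)) ⊗ γ = max(0, 1.000 + 0.321 − 1) = max(0, 0.321) = 0.321
α ⊗ γ = max(0, 0.076 + 0.321 − 1) = max(0, -0.603) = 0.000
1 ⊗ γ = max(0, 1.000 + 0.321 − 1) = max(0, 0.321) = 0.321
(α ⊗ γ) ↔ (1 ⊗ γ) = 1 − |0.000 − 0.321| = 1 − 0.321 = 0.679
((β → (β ∨ α)) ⊗ γ) ↔ ((α ⊗ γ) ↔ (1 ⊗ γ)) = 1 − |0.321 − 0.679| = 1 − 0.358 = 0.642
β ∨ (((β → (β ∨ α)) ⊗ γ) ↔ ((α ⊗ γ) ↔ (1 ⊗ γ))) = max(0.852, 0.642) = 0.852

0.852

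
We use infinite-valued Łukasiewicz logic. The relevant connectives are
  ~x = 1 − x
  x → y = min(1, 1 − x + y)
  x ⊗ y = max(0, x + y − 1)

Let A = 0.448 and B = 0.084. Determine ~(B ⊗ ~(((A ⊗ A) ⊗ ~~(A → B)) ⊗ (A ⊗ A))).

A ⊗ A = max(0, 0.448 + 0.448 − 1) = max(0, -0.104) = 0.000
A → B = min(1, 1 − 0.448 + 0.084) = min(1, 0.636) = 0.636
~(A → B) = 1 − 0.636 = 0.364
~~(A → B) = 1 − 0.364 = 0.636
(A ⊗ A) ⊗ ~~(A → B) = max(0, 0.000 + 0.636 − 1) = max(0, -0.364) = 0.000
((A ⊗ A) ⊗ ~~(A → B)) ⊗ (A ⊗ A) = max(0, 0.000 + 0.000 − 1) = max(0, -1.000) = 0.000
~(((A ⊗ A) ⊗ ~~(A → B)) ⊗ (A ⊗ A)) = 1 − 0.000 = 1.000
B ⊗ ~(((A ⊗ A) ⊗ ~~(A → B)) ⊗ (A ⊗ A)) = max(0, 0.084 + 1.000 − 1) = max(0, 0.084) = 0.084
~(B ⊗ ~(((A ⊗ A) ⊗ ~~(A → B)) ⊗ (A ⊗ A))) = 1 − 0.084 = 0.916

0.916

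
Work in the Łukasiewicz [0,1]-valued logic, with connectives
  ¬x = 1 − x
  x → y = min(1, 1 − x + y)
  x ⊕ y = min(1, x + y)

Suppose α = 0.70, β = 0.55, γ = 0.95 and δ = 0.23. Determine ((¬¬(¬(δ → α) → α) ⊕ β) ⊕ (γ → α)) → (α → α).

δ → α = min(1, 1 − 0.23 + 0.70) = min(1, 1.47) = 1.00
¬(δ → α) = 1 − 1.00 = 0.00
¬(δ → α) → α = min(1, 1 − 0.00 + 0.70) = min(1, 1.70) = 1.00
¬(¬(δ → α) → α) = 1 − 1.00 = 0.00
¬¬(¬(δ → α) → α) = 1 − 0.00 = 1.00
¬¬(¬(δ → α) → α) ⊕ β = min(1, 1.00 + 0.55) = min(1, 1.55) = 1.00
γ → α = min(1, 1 − 0.95 + 0.70) = min(1, 0.75) = 0.75
(¬¬(¬(δ → α) → α) ⊕ β) ⊕ (γ → α) = min(1, 1.00 + 0.75) = min(1, 1.75) = 1.00
α → α = min(1, 1 − 0.70 + 0.70) = min(1, 1.00) = 1.00
((¬¬(¬(δ → α) → α) ⊕ β) ⊕ (γ → α)) → (α → α) = min(1, 1 − 1.00 + 1.00) = min(1, 1.00) = 1.00

1.00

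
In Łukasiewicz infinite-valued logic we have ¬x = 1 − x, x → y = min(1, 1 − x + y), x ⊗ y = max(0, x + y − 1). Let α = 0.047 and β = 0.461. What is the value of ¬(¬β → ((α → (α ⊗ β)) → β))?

0.031

¬β = 1 − 0.461 = 0.539
α ⊗ β = max(0, 0.047 + 0.461 − 1) = max(0, -0.492) = 0.000
α → (α ⊗ β) = min(1, 1 − 0.047 + 0.000) = min(1, 0.953) = 0.953
(α → (α ⊗ β)) → β = min(1, 1 − 0.953 + 0.461) = min(1, 0.508) = 0.508
¬β → ((α → (α ⊗ β)) → β) = min(1, 1 − 0.539 + 0.508) = min(1, 0.969) = 0.969
¬(¬β → ((α → (α ⊗ β)) → β)) = 1 − 0.969 = 0.031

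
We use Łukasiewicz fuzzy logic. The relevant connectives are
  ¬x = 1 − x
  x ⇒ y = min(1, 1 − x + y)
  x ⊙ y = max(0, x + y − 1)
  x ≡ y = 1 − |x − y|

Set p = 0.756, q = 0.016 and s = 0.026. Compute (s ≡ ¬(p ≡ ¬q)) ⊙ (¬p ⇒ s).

¬q = 1 − 0.016 = 0.984
p ≡ ¬q = 1 − |0.756 − 0.984| = 1 − 0.228 = 0.772
¬(p ≡ ¬q) = 1 − 0.772 = 0.228
s ≡ ¬(p ≡ ¬q) = 1 − |0.026 − 0.228| = 1 − 0.202 = 0.798
¬p = 1 − 0.756 = 0.244
¬p ⇒ s = min(1, 1 − 0.244 + 0.026) = min(1, 0.782) = 0.782
(s ≡ ¬(p ≡ ¬q)) ⊙ (¬p ⇒ s) = max(0, 0.798 + 0.782 − 1) = max(0, 0.580) = 0.580

0.580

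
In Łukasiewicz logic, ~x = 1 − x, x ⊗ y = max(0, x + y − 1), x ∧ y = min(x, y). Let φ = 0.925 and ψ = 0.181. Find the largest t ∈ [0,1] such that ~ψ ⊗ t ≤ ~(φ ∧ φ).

0.256

~ψ = 1 − 0.181 = 0.819
So the left factor is ~ψ = 0.819.
φ ∧ φ = min(0.925, 0.925) = 0.925
~(φ ∧ φ) = 1 − 0.925 = 0.075
So the right-hand bound is ~(φ ∧ φ) = 0.075.
The residuum of the Łukasiewicz t-norm gives the supremum: min(1, 1 − 0.819 + 0.075).
1 − 0.819 + 0.075 = 0.256, so t = min(1, 0.256) = 0.256.
Check: 0.819 ⊗ 0.256 = max(0, 0.075) = 0.075 ≤ 0.075.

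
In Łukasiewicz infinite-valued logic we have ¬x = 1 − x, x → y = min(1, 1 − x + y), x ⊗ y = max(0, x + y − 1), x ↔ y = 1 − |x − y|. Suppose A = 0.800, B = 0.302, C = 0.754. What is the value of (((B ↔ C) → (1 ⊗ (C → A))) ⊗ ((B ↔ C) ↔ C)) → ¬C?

0.452

B ↔ C = 1 − |0.302 − 0.754| = 1 − 0.452 = 0.548
C → A = min(1, 1 − 0.754 + 0.800) = min(1, 1.046) = 1.000
1 ⊗ (C → A) = max(0, 1.000 + 1.000 − 1) = max(0, 1.000) = 1.000
(B ↔ C) → (1 ⊗ (C → A)) = min(1, 1 − 0.548 + 1.000) = min(1, 1.452) = 1.000
(B ↔ C) ↔ C = 1 − |0.548 − 0.754| = 1 − 0.206 = 0.794
((B ↔ C) → (1 ⊗ (C → A))) ⊗ ((B ↔ C) ↔ C) = max(0, 1.000 + 0.794 − 1) = max(0, 0.794) = 0.794
¬C = 1 − 0.754 = 0.246
(((B ↔ C) → (1 ⊗ (C → A))) ⊗ ((B ↔ C) ↔ C)) → ¬C = min(1, 1 − 0.794 + 0.246) = min(1, 0.452) = 0.452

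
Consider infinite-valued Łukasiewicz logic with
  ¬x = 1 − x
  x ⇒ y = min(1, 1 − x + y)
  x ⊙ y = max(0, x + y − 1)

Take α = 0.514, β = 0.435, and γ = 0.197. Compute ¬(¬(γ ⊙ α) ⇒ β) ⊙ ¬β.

γ ⊙ α = max(0, 0.197 + 0.514 − 1) = max(0, -0.289) = 0.000
¬(γ ⊙ α) = 1 − 0.000 = 1.000
¬(γ ⊙ α) ⇒ β = min(1, 1 − 1.000 + 0.435) = min(1, 0.435) = 0.435
¬(¬(γ ⊙ α) ⇒ β) = 1 − 0.435 = 0.565
¬β = 1 − 0.435 = 0.565
¬(¬(γ ⊙ α) ⇒ β) ⊙ ¬β = max(0, 0.565 + 0.565 − 1) = max(0, 0.130) = 0.130

0.130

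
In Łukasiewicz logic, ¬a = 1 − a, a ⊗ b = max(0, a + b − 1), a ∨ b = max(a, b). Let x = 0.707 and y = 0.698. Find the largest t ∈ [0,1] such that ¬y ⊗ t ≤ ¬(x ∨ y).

¬y = 1 − 0.698 = 0.302
So the left factor is ¬y = 0.302.
x ∨ y = max(0.707, 0.698) = 0.707
¬(x ∨ y) = 1 − 0.707 = 0.293
So the right-hand bound is ¬(x ∨ y) = 0.293.
The residuum of the Łukasiewicz t-norm gives the supremum: min(1, 1 − 0.302 + 0.293).
1 − 0.302 + 0.293 = 0.991, so t = min(1, 0.991) = 0.991.
Check: 0.302 ⊗ 0.991 = max(0, 0.293) = 0.293 ≤ 0.293.

0.991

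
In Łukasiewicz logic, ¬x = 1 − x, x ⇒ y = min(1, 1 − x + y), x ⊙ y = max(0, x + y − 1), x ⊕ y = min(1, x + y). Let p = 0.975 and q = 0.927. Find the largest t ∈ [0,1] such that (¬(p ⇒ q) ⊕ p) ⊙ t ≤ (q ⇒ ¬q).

0.146

p ⇒ q = min(1, 1 − 0.975 + 0.927) = min(1, 0.952) = 0.952
¬(p ⇒ q) = 1 − 0.952 = 0.048
¬(p ⇒ q) ⊕ p = min(1, 0.048 + 0.975) = min(1, 1.023) = 1.000
So the left factor is ¬(p ⇒ q) ⊕ p = 1.000.
¬q = 1 − 0.927 = 0.073
q ⇒ ¬q = min(1, 1 − 0.927 + 0.073) = min(1, 0.146) = 0.146
So the right-hand bound is q ⇒ ¬q = 0.146.
The residuum of the Łukasiewicz t-norm gives the supremum: min(1, 1 − 1.000 + 0.146).
1 − 1.000 + 0.146 = 0.146, so t = min(1, 0.146) = 0.146.
Check: 1.000 ⊙ 0.146 = max(0, 0.146) = 0.146 ≤ 0.146.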